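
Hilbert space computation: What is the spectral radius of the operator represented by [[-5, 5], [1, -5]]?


For a 2x2 matrix, eigenvalues satisfy lambda^2 - (trace)*lambda + det = 0
trace = -5 + -5 = -10
det = -5*-5 - 5*1 = 20
discriminant = (-10)^2 - 4*(20) = 20
spectral radius = max |eigenvalue| = 7.2361

7.2361


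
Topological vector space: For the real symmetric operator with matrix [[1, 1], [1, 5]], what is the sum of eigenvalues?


For a self-adjoint (symmetric) matrix, the eigenvalues are real.
The sum of eigenvalues equals the trace of the matrix.
trace = 1 + 5 = 6

6


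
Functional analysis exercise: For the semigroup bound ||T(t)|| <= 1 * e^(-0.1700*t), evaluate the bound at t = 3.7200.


||T(3.7200)|| <= 1 * exp(-0.1700 * 3.7200)
= 1 * exp(-0.6324)
= 1 * 0.5313
= 0.5313

0.5313


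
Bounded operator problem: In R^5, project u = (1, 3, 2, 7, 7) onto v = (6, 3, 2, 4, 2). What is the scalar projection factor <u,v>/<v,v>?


Computing <u,v> = 1*6 + 3*3 + 2*2 + 7*4 + 7*2 = 61
Computing <v,v> = 6^2 + 3^2 + 2^2 + 4^2 + 2^2 = 69
Projection coefficient = 61/69 = 0.8841

0.8841


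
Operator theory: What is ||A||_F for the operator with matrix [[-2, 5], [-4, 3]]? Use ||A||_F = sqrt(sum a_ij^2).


||A||_F^2 = sum a_ij^2
= (-2)^2 + 5^2 + (-4)^2 + 3^2
= 4 + 25 + 16 + 9 = 54
||A||_F = sqrt(54) = 7.3485

7.3485


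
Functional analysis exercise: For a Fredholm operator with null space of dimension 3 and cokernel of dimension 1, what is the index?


The Fredholm index is defined as ind(T) = dim(ker T) - dim(coker T)
= 3 - 1
= 2

2


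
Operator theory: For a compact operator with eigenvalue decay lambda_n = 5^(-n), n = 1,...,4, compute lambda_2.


The eigenvalue formula gives lambda_2 = 1/5^2
= 1/25
= 0.0400

0.0400


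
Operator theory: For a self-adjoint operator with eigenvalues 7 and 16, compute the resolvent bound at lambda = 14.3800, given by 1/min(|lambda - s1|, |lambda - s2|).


dist(14.3800, {7, 16}) = min(|14.3800 - 7|, |14.3800 - 16|)
= min(7.3800, 1.6200) = 1.6200
Resolvent bound = 1/1.6200 = 0.6173

0.6173


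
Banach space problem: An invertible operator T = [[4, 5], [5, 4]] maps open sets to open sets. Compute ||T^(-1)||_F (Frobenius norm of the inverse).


det(T) = 4*4 - 5*5 = -9
T^(-1) = (1/-9) * [[4, -5], [-5, 4]] = [[-0.4444, 0.5556], [0.5556, -0.4444]]
||T^(-1)||_F^2 = (-0.4444)^2 + 0.5556^2 + 0.5556^2 + (-0.4444)^2 = 1.0123
||T^(-1)||_F = sqrt(1.0123) = 1.0062

1.0062


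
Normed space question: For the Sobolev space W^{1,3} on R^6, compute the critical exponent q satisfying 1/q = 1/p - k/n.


Using the Sobolev embedding formula: 1/q = 1/p - k/n
1/q = 1/3 - 1/6 = 1/6
q = 1/(1/6) = 6

6.0000


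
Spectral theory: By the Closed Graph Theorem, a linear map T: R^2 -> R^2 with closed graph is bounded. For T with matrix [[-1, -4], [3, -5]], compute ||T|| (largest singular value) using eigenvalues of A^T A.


A^T A = [[10, -11], [-11, 41]]
trace(A^T A) = 51, det(A^T A) = 289
discriminant = 51^2 - 4*289 = 1445
Largest eigenvalue of A^T A = (trace + sqrt(disc))/2 = 44.5066
||T|| = sqrt(44.5066) = 6.6713

6.6713


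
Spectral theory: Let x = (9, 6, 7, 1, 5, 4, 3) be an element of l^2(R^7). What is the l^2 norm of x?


The l^2 norm = (sum |x_i|^2)^(1/2)
Sum of 2th powers = 81 + 36 + 49 + 1 + 25 + 16 + 9 = 217
||x||_2 = (217)^(1/2) = 14.7309

14.7309


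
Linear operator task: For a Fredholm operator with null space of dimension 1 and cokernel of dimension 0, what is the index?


The Fredholm index is defined as ind(T) = dim(ker T) - dim(coker T)
= 1 - 0
= 1

1


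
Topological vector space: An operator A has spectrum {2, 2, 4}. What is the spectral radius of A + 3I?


Spectrum of A + 3I = {5, 5, 7}
Spectral radius = max |lambda| over the shifted spectrum
= max(5, 5, 7) = 7

7


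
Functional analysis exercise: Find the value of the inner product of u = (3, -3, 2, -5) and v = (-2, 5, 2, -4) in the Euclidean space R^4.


Computing the standard inner product <u, v> = sum u_i * v_i
= 3*-2 + -3*5 + 2*2 + -5*-4
= -6 + -15 + 4 + 20
= 3

3


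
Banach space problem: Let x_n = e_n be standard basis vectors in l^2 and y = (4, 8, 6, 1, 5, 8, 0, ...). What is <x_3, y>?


x_3 = e_3 is the standard basis vector with 1 in position 3.
<x_3, y> = y_3 = 6
As n -> infinity, <x_n, y> -> 0, confirming weak convergence of (x_n) to 0.

6


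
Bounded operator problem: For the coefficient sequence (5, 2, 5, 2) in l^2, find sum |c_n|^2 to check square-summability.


sum |c_n|^2 = 5^2 + 2^2 + 5^2 + 2^2
= 25 + 4 + 25 + 4
= 58

58


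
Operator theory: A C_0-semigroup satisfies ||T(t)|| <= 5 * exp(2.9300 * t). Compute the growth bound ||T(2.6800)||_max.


||T(2.6800)|| <= 5 * exp(2.9300 * 2.6800)
= 5 * exp(7.8524)
= 5 * 2571.8995
= 12859.4974

12859.4974


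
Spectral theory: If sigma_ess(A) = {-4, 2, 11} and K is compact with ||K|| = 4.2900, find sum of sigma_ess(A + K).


By Weyl's theorem, the essential spectrum is invariant under compact perturbations.
sigma_ess(A + K) = sigma_ess(A) = {-4, 2, 11}
Sum = -4 + 2 + 11 = 9

9


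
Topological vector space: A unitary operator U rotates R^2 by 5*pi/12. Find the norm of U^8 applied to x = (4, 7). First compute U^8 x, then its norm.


U is a rotation by theta = 5*pi/12
U^8 = rotation by 8*theta = 40*pi/12 = 16*pi/12 (mod 2*pi)
cos(16*pi/12) = -0.5000, sin(16*pi/12) = -0.8660
U^8 x = (-0.5000 * 4 - -0.8660 * 7, -0.8660 * 4 + -0.5000 * 7)
= (4.0622, -6.9641)
||U^8 x|| = sqrt(4.0622^2 + (-6.9641)^2) = sqrt(65.0000) = 8.0623

8.0623


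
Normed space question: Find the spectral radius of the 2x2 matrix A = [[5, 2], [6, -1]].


For a 2x2 matrix, eigenvalues satisfy lambda^2 - (trace)*lambda + det = 0
trace = 5 + -1 = 4
det = 5*-1 - 2*6 = -17
discriminant = 4^2 - 4*(-17) = 84
spectral radius = max |eigenvalue| = 6.5826

6.5826


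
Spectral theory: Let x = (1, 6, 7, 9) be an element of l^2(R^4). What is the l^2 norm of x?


The l^2 norm = (sum |x_i|^2)^(1/2)
Sum of 2th powers = 1 + 36 + 49 + 81 = 167
||x||_2 = (167)^(1/2) = 12.9228

12.9228


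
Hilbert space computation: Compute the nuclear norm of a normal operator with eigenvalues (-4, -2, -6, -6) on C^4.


For a normal operator, singular values equal |eigenvalues|.
Trace norm = sum |lambda_i| = 4 + 2 + 6 + 6
= 18

18


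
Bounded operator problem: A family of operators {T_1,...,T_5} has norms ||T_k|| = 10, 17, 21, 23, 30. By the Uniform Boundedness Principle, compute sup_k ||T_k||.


By the Uniform Boundedness Principle, the supremum of norms is finite.
sup_k ||T_k|| = max(10, 17, 21, 23, 30) = 30

30


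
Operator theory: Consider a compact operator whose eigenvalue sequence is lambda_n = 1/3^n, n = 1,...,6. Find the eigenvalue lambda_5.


The eigenvalue formula gives lambda_5 = 1/3^5
= 1/243
= 0.0041

0.0041


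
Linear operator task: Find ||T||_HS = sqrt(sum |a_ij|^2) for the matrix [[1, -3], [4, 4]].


The Hilbert-Schmidt norm is sqrt(sum of squares of all entries).
Sum of squares = 1^2 + (-3)^2 + 4^2 + 4^2
= 1 + 9 + 16 + 16 = 42
||T||_HS = sqrt(42) = 6.4807

6.4807


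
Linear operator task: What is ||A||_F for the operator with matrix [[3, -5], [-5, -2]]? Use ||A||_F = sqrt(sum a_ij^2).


||A||_F^2 = sum a_ij^2
= 3^2 + (-5)^2 + (-5)^2 + (-2)^2
= 9 + 25 + 25 + 4 = 63
||A||_F = sqrt(63) = 7.9373

7.9373


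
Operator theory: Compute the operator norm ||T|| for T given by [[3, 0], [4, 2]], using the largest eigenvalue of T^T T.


A^T A = [[25, 8], [8, 4]]
trace(A^T A) = 29, det(A^T A) = 36
discriminant = 29^2 - 4*36 = 697
Largest eigenvalue of A^T A = (trace + sqrt(disc))/2 = 27.7004
||T|| = sqrt(27.7004) = 5.2631

5.2631


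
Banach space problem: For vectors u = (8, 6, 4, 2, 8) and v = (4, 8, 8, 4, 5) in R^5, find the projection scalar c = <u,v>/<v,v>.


Computing <u,v> = 8*4 + 6*8 + 4*8 + 2*4 + 8*5 = 160
Computing <v,v> = 4^2 + 8^2 + 8^2 + 4^2 + 5^2 = 185
Projection coefficient = 160/185 = 0.8649

0.8649


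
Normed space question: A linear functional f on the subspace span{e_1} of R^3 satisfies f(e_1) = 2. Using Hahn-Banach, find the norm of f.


The norm of f is given by ||f|| = sup_{||x||=1} |f(x)|.
On span{e_1}, ||e_1|| = 1, so ||f|| = |f(e_1)| / ||e_1||
= |2| / 1 = 2.0000

2.0000


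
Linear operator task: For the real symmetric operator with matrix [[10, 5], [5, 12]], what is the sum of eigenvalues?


For a self-adjoint (symmetric) matrix, the eigenvalues are real.
The sum of eigenvalues equals the trace of the matrix.
trace = 10 + 12 = 22

22


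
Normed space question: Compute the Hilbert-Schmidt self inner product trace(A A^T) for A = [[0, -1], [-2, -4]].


trace(A * A^T) = sum of squares of all entries
= 0^2 + (-1)^2 + (-2)^2 + (-4)^2
= 0 + 1 + 4 + 16
= 21

21


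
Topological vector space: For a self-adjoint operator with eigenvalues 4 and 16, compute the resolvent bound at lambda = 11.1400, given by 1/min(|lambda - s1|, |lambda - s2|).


dist(11.1400, {4, 16}) = min(|11.1400 - 4|, |11.1400 - 16|)
= min(7.1400, 4.8600) = 4.8600
Resolvent bound = 1/4.8600 = 0.2058

0.2058


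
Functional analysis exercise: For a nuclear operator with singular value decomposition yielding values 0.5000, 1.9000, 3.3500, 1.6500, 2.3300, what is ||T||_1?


The nuclear norm is the sum of all singular values.
||T||_1 = 0.5000 + 1.9000 + 3.3500 + 1.6500 + 2.3300
= 9.7300

9.7300


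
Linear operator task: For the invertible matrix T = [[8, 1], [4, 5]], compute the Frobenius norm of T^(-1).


det(T) = 8*5 - 1*4 = 36
T^(-1) = (1/36) * [[5, -1], [-4, 8]] = [[0.1389, -0.0278], [-0.1111, 0.2222]]
||T^(-1)||_F^2 = 0.1389^2 + (-0.0278)^2 + (-0.1111)^2 + 0.2222^2 = 0.0818
||T^(-1)||_F = sqrt(0.0818) = 0.2860

0.2860


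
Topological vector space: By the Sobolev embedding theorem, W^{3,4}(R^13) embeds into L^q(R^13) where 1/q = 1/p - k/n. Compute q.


Using the Sobolev embedding formula: 1/q = 1/p - k/n
1/q = 1/4 - 3/13 = 1/52
q = 1/(1/52) = 52

52.0000


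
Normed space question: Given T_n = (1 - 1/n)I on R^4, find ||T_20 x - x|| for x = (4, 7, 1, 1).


T_20 x - x = (1 - 1/20)x - x = -x/20
||x|| = sqrt(67) = 8.1854
||T_20 x - x|| = ||x||/20 = 8.1854/20 = 0.4093

0.4093


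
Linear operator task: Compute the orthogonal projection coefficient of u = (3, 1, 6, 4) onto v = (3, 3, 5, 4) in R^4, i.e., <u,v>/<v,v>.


Computing <u,v> = 3*3 + 1*3 + 6*5 + 4*4 = 58
Computing <v,v> = 3^2 + 3^2 + 5^2 + 4^2 = 59
Projection coefficient = 58/59 = 0.9831

0.9831


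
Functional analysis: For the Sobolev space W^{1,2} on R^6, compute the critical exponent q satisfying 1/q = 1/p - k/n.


Using the Sobolev embedding formula: 1/q = 1/p - k/n
1/q = 1/2 - 1/6 = 1/3
q = 1/(1/3) = 3

3.0000


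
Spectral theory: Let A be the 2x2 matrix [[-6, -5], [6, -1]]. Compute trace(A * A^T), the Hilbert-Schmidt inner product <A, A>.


trace(A * A^T) = sum of squares of all entries
= (-6)^2 + (-5)^2 + 6^2 + (-1)^2
= 36 + 25 + 36 + 1
= 98

98


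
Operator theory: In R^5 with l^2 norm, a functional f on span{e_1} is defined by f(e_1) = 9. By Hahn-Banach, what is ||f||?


The norm of f is given by ||f|| = sup_{||x||=1} |f(x)|.
On span{e_1}, ||e_1|| = 1, so ||f|| = |f(e_1)| / ||e_1||
= |9| / 1 = 9.0000

9.0000


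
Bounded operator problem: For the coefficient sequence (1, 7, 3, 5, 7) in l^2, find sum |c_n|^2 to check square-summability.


sum |c_n|^2 = 1^2 + 7^2 + 3^2 + 5^2 + 7^2
= 1 + 49 + 9 + 25 + 49
= 133

133


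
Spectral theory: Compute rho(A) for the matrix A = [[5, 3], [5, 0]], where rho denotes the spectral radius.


For a 2x2 matrix, eigenvalues satisfy lambda^2 - (trace)*lambda + det = 0
trace = 5 + 0 = 5
det = 5*0 - 3*5 = -15
discriminant = 5^2 - 4*(-15) = 85
spectral radius = max |eigenvalue| = 7.1098

7.1098


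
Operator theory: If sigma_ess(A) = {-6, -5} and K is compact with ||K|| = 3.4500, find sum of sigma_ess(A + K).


By Weyl's theorem, the essential spectrum is invariant under compact perturbations.
sigma_ess(A + K) = sigma_ess(A) = {-6, -5}
Sum = -6 + -5 = -11

-11


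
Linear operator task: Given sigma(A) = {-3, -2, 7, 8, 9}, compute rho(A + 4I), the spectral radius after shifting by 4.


Spectrum of A + 4I = {1, 2, 11, 12, 13}
Spectral radius = max |lambda| over the shifted spectrum
= max(1, 2, 11, 12, 13) = 13

13


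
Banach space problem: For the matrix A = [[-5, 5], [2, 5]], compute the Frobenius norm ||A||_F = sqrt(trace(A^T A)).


||A||_F^2 = sum a_ij^2
= (-5)^2 + 5^2 + 2^2 + 5^2
= 25 + 25 + 4 + 25 = 79
||A||_F = sqrt(79) = 8.8882

8.8882


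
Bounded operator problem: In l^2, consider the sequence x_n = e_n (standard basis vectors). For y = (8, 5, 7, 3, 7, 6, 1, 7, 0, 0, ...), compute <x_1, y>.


x_1 = e_1 is the standard basis vector with 1 in position 1.
<x_1, y> = y_1 = 8
As n -> infinity, <x_n, y> -> 0, confirming weak convergence of (x_n) to 0.

8


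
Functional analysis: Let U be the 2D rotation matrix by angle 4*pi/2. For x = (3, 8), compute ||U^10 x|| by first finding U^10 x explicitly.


U is a rotation by theta = 4*pi/2
U^10 = rotation by 10*theta = 40*pi/2 = 0*pi/2 (mod 2*pi)
cos(0*pi/2) = 1.0000, sin(0*pi/2) = 0.0000
U^10 x = (1.0000 * 3 - 0.0000 * 8, 0.0000 * 3 + 1.0000 * 8)
= (3.0000, 8.0000)
||U^10 x|| = sqrt(3.0000^2 + 8.0000^2) = sqrt(73.0000) = 8.5440

8.5440


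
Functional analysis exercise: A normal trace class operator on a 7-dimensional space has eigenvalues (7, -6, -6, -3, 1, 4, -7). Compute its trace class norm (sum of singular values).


For a normal operator, singular values equal |eigenvalues|.
Trace norm = sum |lambda_i| = 7 + 6 + 6 + 3 + 1 + 4 + 7
= 34

34


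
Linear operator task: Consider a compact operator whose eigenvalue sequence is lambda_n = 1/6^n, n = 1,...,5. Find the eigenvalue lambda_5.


The eigenvalue formula gives lambda_5 = 1/6^5
= 1/7776
= 1.2860e-04

1.2860e-04


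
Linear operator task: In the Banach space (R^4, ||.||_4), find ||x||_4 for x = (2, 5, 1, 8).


The l^4 norm = (sum |x_i|^4)^(1/4)
Sum of 4th powers = 16 + 625 + 1 + 4096 = 4738
||x||_4 = (4738)^(1/4) = 8.2966

8.2966


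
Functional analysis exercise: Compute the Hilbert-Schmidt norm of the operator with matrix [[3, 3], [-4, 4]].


The Hilbert-Schmidt norm is sqrt(sum of squares of all entries).
Sum of squares = 3^2 + 3^2 + (-4)^2 + 4^2
= 9 + 9 + 16 + 16 = 50
||T||_HS = sqrt(50) = 7.0711

7.0711


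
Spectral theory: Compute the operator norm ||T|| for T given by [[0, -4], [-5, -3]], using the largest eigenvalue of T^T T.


A^T A = [[25, 15], [15, 25]]
trace(A^T A) = 50, det(A^T A) = 400
discriminant = 50^2 - 4*400 = 900
Largest eigenvalue of A^T A = (trace + sqrt(disc))/2 = 40.0000
||T|| = sqrt(40.0000) = 6.3246

6.3246


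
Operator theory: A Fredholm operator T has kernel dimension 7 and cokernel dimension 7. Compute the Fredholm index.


The Fredholm index is defined as ind(T) = dim(ker T) - dim(coker T)
= 7 - 7
= 0

0


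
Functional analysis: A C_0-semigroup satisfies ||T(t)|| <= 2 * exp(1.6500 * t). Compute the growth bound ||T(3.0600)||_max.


||T(3.0600)|| <= 2 * exp(1.6500 * 3.0600)
= 2 * exp(5.0490)
= 2 * 155.8665
= 311.7330

311.7330


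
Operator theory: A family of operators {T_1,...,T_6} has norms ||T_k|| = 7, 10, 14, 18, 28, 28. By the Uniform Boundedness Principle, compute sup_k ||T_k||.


By the Uniform Boundedness Principle, the supremum of norms is finite.
sup_k ||T_k|| = max(7, 10, 14, 18, 28, 28) = 28

28


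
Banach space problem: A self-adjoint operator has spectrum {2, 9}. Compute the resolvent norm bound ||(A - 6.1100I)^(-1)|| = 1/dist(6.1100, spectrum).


dist(6.1100, {2, 9}) = min(|6.1100 - 2|, |6.1100 - 9|)
= min(4.1100, 2.8900) = 2.8900
Resolvent bound = 1/2.8900 = 0.3460

0.3460


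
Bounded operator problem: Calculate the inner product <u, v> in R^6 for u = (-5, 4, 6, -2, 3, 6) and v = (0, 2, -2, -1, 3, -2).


Computing the standard inner product <u, v> = sum u_i * v_i
= -5*0 + 4*2 + 6*-2 + -2*-1 + 3*3 + 6*-2
= 0 + 8 + -12 + 2 + 9 + -12
= -5

-5


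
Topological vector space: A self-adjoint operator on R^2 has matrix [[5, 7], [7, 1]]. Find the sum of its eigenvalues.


For a self-adjoint (symmetric) matrix, the eigenvalues are real.
The sum of eigenvalues equals the trace of the matrix.
trace = 5 + 1 = 6

6


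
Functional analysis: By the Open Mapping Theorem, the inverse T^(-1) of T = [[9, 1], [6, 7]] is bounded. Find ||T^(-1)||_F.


det(T) = 9*7 - 1*6 = 57
T^(-1) = (1/57) * [[7, -1], [-6, 9]] = [[0.1228, -0.0175], [-0.1053, 0.1579]]
||T^(-1)||_F^2 = 0.1228^2 + (-0.0175)^2 + (-0.1053)^2 + 0.1579^2 = 0.0514
||T^(-1)||_F = sqrt(0.0514) = 0.2267

0.2267


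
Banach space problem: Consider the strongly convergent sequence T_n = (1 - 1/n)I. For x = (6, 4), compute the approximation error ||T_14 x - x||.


T_14 x - x = (1 - 1/14)x - x = -x/14
||x|| = sqrt(52) = 7.2111
||T_14 x - x|| = ||x||/14 = 7.2111/14 = 0.5151

0.5151


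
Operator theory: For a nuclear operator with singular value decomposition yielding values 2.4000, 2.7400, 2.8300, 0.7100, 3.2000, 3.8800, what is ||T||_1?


The nuclear norm is the sum of all singular values.
||T||_1 = 2.4000 + 2.7400 + 2.8300 + 0.7100 + 3.2000 + 3.8800
= 15.7600

15.7600


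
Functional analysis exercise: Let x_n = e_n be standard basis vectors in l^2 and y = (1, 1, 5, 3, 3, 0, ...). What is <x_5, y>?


x_5 = e_5 is the standard basis vector with 1 in position 5.
<x_5, y> = y_5 = 3
As n -> infinity, <x_n, y> -> 0, confirming weak convergence of (x_n) to 0.

3


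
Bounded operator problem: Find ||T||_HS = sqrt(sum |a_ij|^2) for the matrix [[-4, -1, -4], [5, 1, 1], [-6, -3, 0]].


The Hilbert-Schmidt norm is sqrt(sum of squares of all entries).
Sum of squares = (-4)^2 + (-1)^2 + (-4)^2 + 5^2 + 1^2 + 1^2 + (-6)^2 + (-3)^2 + 0^2
= 16 + 1 + 16 + 25 + 1 + 1 + 36 + 9 + 0 = 105
||T||_HS = sqrt(105) = 10.2470

10.2470


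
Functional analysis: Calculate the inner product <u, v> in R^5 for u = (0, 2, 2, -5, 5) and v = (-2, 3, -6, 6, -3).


Computing the standard inner product <u, v> = sum u_i * v_i
= 0*-2 + 2*3 + 2*-6 + -5*6 + 5*-3
= 0 + 6 + -12 + -30 + -15
= -51

-51


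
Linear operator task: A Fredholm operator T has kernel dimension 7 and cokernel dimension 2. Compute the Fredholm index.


The Fredholm index is defined as ind(T) = dim(ker T) - dim(coker T)
= 7 - 2
= 5

5


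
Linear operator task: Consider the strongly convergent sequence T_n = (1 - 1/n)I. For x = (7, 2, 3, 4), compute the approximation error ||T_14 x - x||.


T_14 x - x = (1 - 1/14)x - x = -x/14
||x|| = sqrt(78) = 8.8318
||T_14 x - x|| = ||x||/14 = 8.8318/14 = 0.6308

0.6308


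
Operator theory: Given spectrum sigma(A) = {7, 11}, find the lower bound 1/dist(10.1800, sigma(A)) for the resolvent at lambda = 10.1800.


dist(10.1800, {7, 11}) = min(|10.1800 - 7|, |10.1800 - 11|)
= min(3.1800, 0.8200) = 0.8200
Resolvent bound = 1/0.8200 = 1.2195

1.2195


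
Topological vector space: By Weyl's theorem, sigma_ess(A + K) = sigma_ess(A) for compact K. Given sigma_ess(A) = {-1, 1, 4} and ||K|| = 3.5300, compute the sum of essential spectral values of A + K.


By Weyl's theorem, the essential spectrum is invariant under compact perturbations.
sigma_ess(A + K) = sigma_ess(A) = {-1, 1, 4}
Sum = -1 + 1 + 4 = 4

4


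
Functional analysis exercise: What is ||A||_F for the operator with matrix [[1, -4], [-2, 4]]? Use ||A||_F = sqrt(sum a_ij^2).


||A||_F^2 = sum a_ij^2
= 1^2 + (-4)^2 + (-2)^2 + 4^2
= 1 + 16 + 4 + 16 = 37
||A||_F = sqrt(37) = 6.0828

6.0828


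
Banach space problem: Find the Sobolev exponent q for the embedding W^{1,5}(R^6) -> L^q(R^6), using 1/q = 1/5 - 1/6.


Using the Sobolev embedding formula: 1/q = 1/p - k/n
1/q = 1/5 - 1/6 = 1/30
q = 1/(1/30) = 30

30.0000


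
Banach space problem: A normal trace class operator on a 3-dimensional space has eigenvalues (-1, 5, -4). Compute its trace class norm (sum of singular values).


For a normal operator, singular values equal |eigenvalues|.
Trace norm = sum |lambda_i| = 1 + 5 + 4
= 10

10


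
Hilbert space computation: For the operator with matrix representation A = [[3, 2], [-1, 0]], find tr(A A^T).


trace(A * A^T) = sum of squares of all entries
= 3^2 + 2^2 + (-1)^2 + 0^2
= 9 + 4 + 1 + 0
= 14

14


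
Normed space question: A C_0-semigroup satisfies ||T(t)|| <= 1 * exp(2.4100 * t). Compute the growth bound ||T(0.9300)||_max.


||T(0.9300)|| <= 1 * exp(2.4100 * 0.9300)
= 1 * exp(2.2413)
= 1 * 9.4056
= 9.4056

9.4056


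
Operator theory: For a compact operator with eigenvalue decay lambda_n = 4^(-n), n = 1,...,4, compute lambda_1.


The eigenvalue formula gives lambda_1 = 1/4^1
= 1/4
= 0.2500

0.2500


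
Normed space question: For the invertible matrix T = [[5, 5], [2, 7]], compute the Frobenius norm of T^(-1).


det(T) = 5*7 - 5*2 = 25
T^(-1) = (1/25) * [[7, -5], [-2, 5]] = [[0.2800, -0.2000], [-0.0800, 0.2000]]
||T^(-1)||_F^2 = 0.2800^2 + (-0.2000)^2 + (-0.0800)^2 + 0.2000^2 = 0.1648
||T^(-1)||_F = sqrt(0.1648) = 0.4060

0.4060


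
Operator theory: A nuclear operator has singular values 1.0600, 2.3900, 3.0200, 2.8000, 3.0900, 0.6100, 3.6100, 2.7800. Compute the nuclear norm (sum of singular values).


The nuclear norm is the sum of all singular values.
||T||_1 = 1.0600 + 2.3900 + 3.0200 + 2.8000 + 3.0900 + 0.6100 + 3.6100 + 2.7800
= 19.3600

19.3600


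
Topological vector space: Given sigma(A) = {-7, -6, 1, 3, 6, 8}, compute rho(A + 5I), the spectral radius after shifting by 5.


Spectrum of A + 5I = {-2, -1, 6, 8, 11, 13}
Spectral radius = max |lambda| over the shifted spectrum
= max(2, 1, 6, 8, 11, 13) = 13

13


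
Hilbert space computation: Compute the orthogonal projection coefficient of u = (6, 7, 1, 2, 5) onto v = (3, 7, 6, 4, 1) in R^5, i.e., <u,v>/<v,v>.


Computing <u,v> = 6*3 + 7*7 + 1*6 + 2*4 + 5*1 = 86
Computing <v,v> = 3^2 + 7^2 + 6^2 + 4^2 + 1^2 = 111
Projection coefficient = 86/111 = 0.7748

0.7748


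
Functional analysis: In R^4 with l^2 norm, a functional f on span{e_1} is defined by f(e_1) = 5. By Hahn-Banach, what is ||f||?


The norm of f is given by ||f|| = sup_{||x||=1} |f(x)|.
On span{e_1}, ||e_1|| = 1, so ||f|| = |f(e_1)| / ||e_1||
= |5| / 1 = 5.0000

5.0000


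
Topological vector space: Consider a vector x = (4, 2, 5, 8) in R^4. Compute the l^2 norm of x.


The l^2 norm = (sum |x_i|^2)^(1/2)
Sum of 2th powers = 16 + 4 + 25 + 64 = 109
||x||_2 = (109)^(1/2) = 10.4403

10.4403


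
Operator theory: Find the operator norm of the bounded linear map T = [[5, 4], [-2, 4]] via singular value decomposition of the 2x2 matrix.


A^T A = [[29, 12], [12, 32]]
trace(A^T A) = 61, det(A^T A) = 784
discriminant = 61^2 - 4*784 = 585
Largest eigenvalue of A^T A = (trace + sqrt(disc))/2 = 42.5934
||T|| = sqrt(42.5934) = 6.5264

6.5264


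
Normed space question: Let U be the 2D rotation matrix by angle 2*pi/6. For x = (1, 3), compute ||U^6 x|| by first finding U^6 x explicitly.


U is a rotation by theta = 2*pi/6
U^6 = rotation by 6*theta = 12*pi/6 = 0*pi/6 (mod 2*pi)
cos(0*pi/6) = 1.0000, sin(0*pi/6) = 0.0000
U^6 x = (1.0000 * 1 - 0.0000 * 3, 0.0000 * 1 + 1.0000 * 3)
= (1.0000, 3.0000)
||U^6 x|| = sqrt(1.0000^2 + 3.0000^2) = sqrt(10.0000) = 3.1623

3.1623


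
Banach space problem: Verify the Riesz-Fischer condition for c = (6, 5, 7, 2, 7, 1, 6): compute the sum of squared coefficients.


sum |c_n|^2 = 6^2 + 5^2 + 7^2 + 2^2 + 7^2 + 1^2 + 6^2
= 36 + 25 + 49 + 4 + 49 + 1 + 36
= 200

200


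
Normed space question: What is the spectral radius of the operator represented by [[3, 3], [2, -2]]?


For a 2x2 matrix, eigenvalues satisfy lambda^2 - (trace)*lambda + det = 0
trace = 3 + -2 = 1
det = 3*-2 - 3*2 = -12
discriminant = 1^2 - 4*(-12) = 49
spectral radius = max |eigenvalue| = 4.0000

4.0000


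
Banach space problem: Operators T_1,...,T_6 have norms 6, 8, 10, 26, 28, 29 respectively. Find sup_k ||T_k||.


By the Uniform Boundedness Principle, the supremum of norms is finite.
sup_k ||T_k|| = max(6, 8, 10, 26, 28, 29) = 29

29


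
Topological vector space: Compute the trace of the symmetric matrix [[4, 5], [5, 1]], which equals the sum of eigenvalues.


For a self-adjoint (symmetric) matrix, the eigenvalues are real.
The sum of eigenvalues equals the trace of the matrix.
trace = 4 + 1 = 5

5


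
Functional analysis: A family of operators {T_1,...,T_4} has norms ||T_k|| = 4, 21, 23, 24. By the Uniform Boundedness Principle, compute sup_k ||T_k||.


By the Uniform Boundedness Principle, the supremum of norms is finite.
sup_k ||T_k|| = max(4, 21, 23, 24) = 24

24


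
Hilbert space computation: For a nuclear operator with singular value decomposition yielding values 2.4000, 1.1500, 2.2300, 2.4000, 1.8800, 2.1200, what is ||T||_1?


The nuclear norm is the sum of all singular values.
||T||_1 = 2.4000 + 1.1500 + 2.2300 + 2.4000 + 1.8800 + 2.1200
= 12.1800

12.1800


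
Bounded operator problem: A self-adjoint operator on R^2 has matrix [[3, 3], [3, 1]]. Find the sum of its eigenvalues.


For a self-adjoint (symmetric) matrix, the eigenvalues are real.
The sum of eigenvalues equals the trace of the matrix.
trace = 3 + 1 = 4

4


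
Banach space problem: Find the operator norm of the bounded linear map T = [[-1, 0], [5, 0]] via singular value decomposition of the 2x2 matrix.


A^T A = [[26, 0], [0, 0]]
trace(A^T A) = 26, det(A^T A) = 0
discriminant = 26^2 - 4*0 = 676
Largest eigenvalue of A^T A = (trace + sqrt(disc))/2 = 26.0000
||T|| = sqrt(26.0000) = 5.0990

5.0990


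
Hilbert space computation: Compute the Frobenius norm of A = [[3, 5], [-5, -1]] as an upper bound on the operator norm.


||A||_F^2 = sum a_ij^2
= 3^2 + 5^2 + (-5)^2 + (-1)^2
= 9 + 25 + 25 + 1 = 60
||A||_F = sqrt(60) = 7.7460

7.7460


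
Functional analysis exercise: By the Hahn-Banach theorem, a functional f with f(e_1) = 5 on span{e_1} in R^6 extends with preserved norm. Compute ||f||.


The norm of f is given by ||f|| = sup_{||x||=1} |f(x)|.
On span{e_1}, ||e_1|| = 1, so ||f|| = |f(e_1)| / ||e_1||
= |5| / 1 = 5.0000

5.0000


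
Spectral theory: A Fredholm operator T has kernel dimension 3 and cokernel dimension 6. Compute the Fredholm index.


The Fredholm index is defined as ind(T) = dim(ker T) - dim(coker T)
= 3 - 6
= -3

-3


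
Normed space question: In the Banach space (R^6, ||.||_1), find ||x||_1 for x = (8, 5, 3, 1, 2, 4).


The l^1 norm equals the sum of absolute values of all components.
||x||_1 = 8 + 5 + 3 + 1 + 2 + 4
= 23

23.0000


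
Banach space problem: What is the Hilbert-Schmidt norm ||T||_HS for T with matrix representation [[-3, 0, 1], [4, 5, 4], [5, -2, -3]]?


The Hilbert-Schmidt norm is sqrt(sum of squares of all entries).
Sum of squares = (-3)^2 + 0^2 + 1^2 + 4^2 + 5^2 + 4^2 + 5^2 + (-2)^2 + (-3)^2
= 9 + 0 + 1 + 16 + 25 + 16 + 25 + 4 + 9 = 105
||T||_HS = sqrt(105) = 10.2470

10.2470


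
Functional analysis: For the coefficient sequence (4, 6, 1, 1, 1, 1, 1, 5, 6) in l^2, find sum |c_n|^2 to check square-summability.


sum |c_n|^2 = 4^2 + 6^2 + 1^2 + 1^2 + 1^2 + 1^2 + 1^2 + 5^2 + 6^2
= 16 + 36 + 1 + 1 + 1 + 1 + 1 + 25 + 36
= 118

118


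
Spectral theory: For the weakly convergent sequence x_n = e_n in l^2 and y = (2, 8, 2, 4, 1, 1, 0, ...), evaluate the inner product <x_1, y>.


x_1 = e_1 is the standard basis vector with 1 in position 1.
<x_1, y> = y_1 = 2
As n -> infinity, <x_n, y> -> 0, confirming weak convergence of (x_n) to 0.

2


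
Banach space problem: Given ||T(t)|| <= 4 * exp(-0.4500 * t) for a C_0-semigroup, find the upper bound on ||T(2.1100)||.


||T(2.1100)|| <= 4 * exp(-0.4500 * 2.1100)
= 4 * exp(-0.9495)
= 4 * 0.3869
= 1.5477

1.5477


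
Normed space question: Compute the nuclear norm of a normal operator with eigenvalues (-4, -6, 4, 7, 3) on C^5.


For a normal operator, singular values equal |eigenvalues|.
Trace norm = sum |lambda_i| = 4 + 6 + 4 + 7 + 3
= 24

24


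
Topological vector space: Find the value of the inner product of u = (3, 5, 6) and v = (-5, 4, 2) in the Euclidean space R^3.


Computing the standard inner product <u, v> = sum u_i * v_i
= 3*-5 + 5*4 + 6*2
= -15 + 20 + 12
= 17

17


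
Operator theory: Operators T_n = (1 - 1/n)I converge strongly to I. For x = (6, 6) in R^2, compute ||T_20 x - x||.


T_20 x - x = (1 - 1/20)x - x = -x/20
||x|| = sqrt(72) = 8.4853
||T_20 x - x|| = ||x||/20 = 8.4853/20 = 0.4243

0.4243


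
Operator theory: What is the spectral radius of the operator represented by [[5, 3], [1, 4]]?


For a 2x2 matrix, eigenvalues satisfy lambda^2 - (trace)*lambda + det = 0
trace = 5 + 4 = 9
det = 5*4 - 3*1 = 17
discriminant = 9^2 - 4*(17) = 13
spectral radius = max |eigenvalue| = 6.3028

6.3028


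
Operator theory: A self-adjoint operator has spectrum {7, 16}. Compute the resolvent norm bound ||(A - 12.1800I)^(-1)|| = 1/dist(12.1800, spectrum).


dist(12.1800, {7, 16}) = min(|12.1800 - 7|, |12.1800 - 16|)
= min(5.1800, 3.8200) = 3.8200
Resolvent bound = 1/3.8200 = 0.2618

0.2618


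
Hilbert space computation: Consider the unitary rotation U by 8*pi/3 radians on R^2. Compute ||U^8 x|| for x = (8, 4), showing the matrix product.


U is a rotation by theta = 8*pi/3
U^8 = rotation by 8*theta = 64*pi/3 = 4*pi/3 (mod 2*pi)
cos(4*pi/3) = -0.5000, sin(4*pi/3) = -0.8660
U^8 x = (-0.5000 * 8 - -0.8660 * 4, -0.8660 * 8 + -0.5000 * 4)
= (-0.5359, -8.9282)
||U^8 x|| = sqrt((-0.5359)^2 + (-8.9282)^2) = sqrt(80.0000) = 8.9443

8.9443


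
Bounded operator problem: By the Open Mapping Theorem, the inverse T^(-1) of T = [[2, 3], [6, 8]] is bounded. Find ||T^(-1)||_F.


det(T) = 2*8 - 3*6 = -2
T^(-1) = (1/-2) * [[8, -3], [-6, 2]] = [[-4.0000, 1.5000], [3.0000, -1.0000]]
||T^(-1)||_F^2 = (-4.0000)^2 + 1.5000^2 + 3.0000^2 + (-1.0000)^2 = 28.2500
||T^(-1)||_F = sqrt(28.2500) = 5.3151

5.3151


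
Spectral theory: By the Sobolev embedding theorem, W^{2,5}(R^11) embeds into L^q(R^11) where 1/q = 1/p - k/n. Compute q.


Using the Sobolev embedding formula: 1/q = 1/p - k/n
1/q = 1/5 - 2/11 = 1/55
q = 1/(1/55) = 55

55.0000


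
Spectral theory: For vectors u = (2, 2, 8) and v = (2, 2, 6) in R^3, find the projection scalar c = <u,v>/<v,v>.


Computing <u,v> = 2*2 + 2*2 + 8*6 = 56
Computing <v,v> = 2^2 + 2^2 + 6^2 = 44
Projection coefficient = 56/44 = 1.2727

1.2727


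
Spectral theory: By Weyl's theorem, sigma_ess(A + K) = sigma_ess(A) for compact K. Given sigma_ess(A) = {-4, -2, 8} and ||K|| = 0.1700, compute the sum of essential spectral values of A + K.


By Weyl's theorem, the essential spectrum is invariant under compact perturbations.
sigma_ess(A + K) = sigma_ess(A) = {-4, -2, 8}
Sum = -4 + -2 + 8 = 2

2


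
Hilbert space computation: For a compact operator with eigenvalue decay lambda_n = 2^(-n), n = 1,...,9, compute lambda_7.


The eigenvalue formula gives lambda_7 = 1/2^7
= 1/128
= 0.0078

0.0078


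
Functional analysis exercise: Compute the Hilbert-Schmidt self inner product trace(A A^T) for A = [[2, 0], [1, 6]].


trace(A * A^T) = sum of squares of all entries
= 2^2 + 0^2 + 1^2 + 6^2
= 4 + 0 + 1 + 36
= 41

41


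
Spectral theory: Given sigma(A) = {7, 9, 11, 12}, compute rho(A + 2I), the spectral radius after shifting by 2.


Spectrum of A + 2I = {9, 11, 13, 14}
Spectral radius = max |lambda| over the shifted spectrum
= max(9, 11, 13, 14) = 14

14


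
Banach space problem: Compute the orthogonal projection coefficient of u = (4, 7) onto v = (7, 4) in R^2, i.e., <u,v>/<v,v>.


Computing <u,v> = 4*7 + 7*4 = 56
Computing <v,v> = 7^2 + 4^2 = 65
Projection coefficient = 56/65 = 0.8615

0.8615


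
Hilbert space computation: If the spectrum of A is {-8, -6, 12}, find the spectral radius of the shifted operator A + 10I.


Spectrum of A + 10I = {2, 4, 22}
Spectral radius = max |lambda| over the shifted spectrum
= max(2, 4, 22) = 22

22


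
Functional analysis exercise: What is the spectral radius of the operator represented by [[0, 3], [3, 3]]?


For a 2x2 matrix, eigenvalues satisfy lambda^2 - (trace)*lambda + det = 0
trace = 0 + 3 = 3
det = 0*3 - 3*3 = -9
discriminant = 3^2 - 4*(-9) = 45
spectral radius = max |eigenvalue| = 4.8541

4.8541


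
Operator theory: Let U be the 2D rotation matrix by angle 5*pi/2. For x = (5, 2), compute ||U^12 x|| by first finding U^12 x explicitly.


U is a rotation by theta = 5*pi/2
U^12 = rotation by 12*theta = 60*pi/2 = 0*pi/2 (mod 2*pi)
cos(0*pi/2) = 1.0000, sin(0*pi/2) = 0.0000
U^12 x = (1.0000 * 5 - 0.0000 * 2, 0.0000 * 5 + 1.0000 * 2)
= (5.0000, 2.0000)
||U^12 x|| = sqrt(5.0000^2 + 2.0000^2) = sqrt(29.0000) = 5.3852

5.3852


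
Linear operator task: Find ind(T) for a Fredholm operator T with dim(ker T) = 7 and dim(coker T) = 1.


The Fredholm index is defined as ind(T) = dim(ker T) - dim(coker T)
= 7 - 1
= 6

6


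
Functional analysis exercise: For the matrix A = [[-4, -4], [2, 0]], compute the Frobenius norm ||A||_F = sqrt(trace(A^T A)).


||A||_F^2 = sum a_ij^2
= (-4)^2 + (-4)^2 + 2^2 + 0^2
= 16 + 16 + 4 + 0 = 36
||A||_F = sqrt(36) = 6.0000

6.0000


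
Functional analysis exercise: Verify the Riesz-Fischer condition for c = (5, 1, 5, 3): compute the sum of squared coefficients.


sum |c_n|^2 = 5^2 + 1^2 + 5^2 + 3^2
= 25 + 1 + 25 + 9
= 60

60


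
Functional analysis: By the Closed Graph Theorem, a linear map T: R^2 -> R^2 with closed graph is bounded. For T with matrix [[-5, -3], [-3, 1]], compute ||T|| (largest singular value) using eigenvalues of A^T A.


A^T A = [[34, 12], [12, 10]]
trace(A^T A) = 44, det(A^T A) = 196
discriminant = 44^2 - 4*196 = 1152
Largest eigenvalue of A^T A = (trace + sqrt(disc))/2 = 38.9706
||T|| = sqrt(38.9706) = 6.2426

6.2426


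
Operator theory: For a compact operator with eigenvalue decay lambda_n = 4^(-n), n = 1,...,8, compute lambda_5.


The eigenvalue formula gives lambda_5 = 1/4^5
= 1/1024
= 9.7656e-04

9.7656e-04


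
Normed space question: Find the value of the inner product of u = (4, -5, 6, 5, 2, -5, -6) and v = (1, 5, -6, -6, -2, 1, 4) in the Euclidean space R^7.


Computing the standard inner product <u, v> = sum u_i * v_i
= 4*1 + -5*5 + 6*-6 + 5*-6 + 2*-2 + -5*1 + -6*4
= 4 + -25 + -36 + -30 + -4 + -5 + -24
= -120

-120


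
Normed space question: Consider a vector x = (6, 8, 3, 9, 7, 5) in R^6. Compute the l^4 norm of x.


The l^4 norm = (sum |x_i|^4)^(1/4)
Sum of 4th powers = 1296 + 4096 + 81 + 6561 + 2401 + 625 = 15060
||x||_4 = (15060)^(1/4) = 11.0779

11.0779


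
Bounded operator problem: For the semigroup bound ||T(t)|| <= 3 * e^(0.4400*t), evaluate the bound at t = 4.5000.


||T(4.5000)|| <= 3 * exp(0.4400 * 4.5000)
= 3 * exp(1.9800)
= 3 * 7.2427
= 21.7282

21.7282


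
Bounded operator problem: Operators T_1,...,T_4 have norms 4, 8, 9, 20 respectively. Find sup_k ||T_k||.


By the Uniform Boundedness Principle, the supremum of norms is finite.
sup_k ||T_k|| = max(4, 8, 9, 20) = 20

20


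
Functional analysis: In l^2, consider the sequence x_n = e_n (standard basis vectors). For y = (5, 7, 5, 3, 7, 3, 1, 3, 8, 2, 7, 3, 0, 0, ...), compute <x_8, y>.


x_8 = e_8 is the standard basis vector with 1 in position 8.
<x_8, y> = y_8 = 3
As n -> infinity, <x_n, y> -> 0, confirming weak convergence of (x_n) to 0.

3


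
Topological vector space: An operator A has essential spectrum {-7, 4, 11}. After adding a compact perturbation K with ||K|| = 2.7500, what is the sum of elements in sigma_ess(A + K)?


By Weyl's theorem, the essential spectrum is invariant under compact perturbations.
sigma_ess(A + K) = sigma_ess(A) = {-7, 4, 11}
Sum = -7 + 4 + 11 = 8

8


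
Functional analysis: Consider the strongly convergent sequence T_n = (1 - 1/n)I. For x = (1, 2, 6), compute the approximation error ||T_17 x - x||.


T_17 x - x = (1 - 1/17)x - x = -x/17
||x|| = sqrt(41) = 6.4031
||T_17 x - x|| = ||x||/17 = 6.4031/17 = 0.3767

0.3767


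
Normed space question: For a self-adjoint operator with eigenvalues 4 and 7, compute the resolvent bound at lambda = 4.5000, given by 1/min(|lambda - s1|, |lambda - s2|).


dist(4.5000, {4, 7}) = min(|4.5000 - 4|, |4.5000 - 7|)
= min(0.5000, 2.5000) = 0.5000
Resolvent bound = 1/0.5000 = 2.0000

2.0000


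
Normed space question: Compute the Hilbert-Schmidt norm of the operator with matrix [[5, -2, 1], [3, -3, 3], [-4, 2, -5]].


The Hilbert-Schmidt norm is sqrt(sum of squares of all entries).
Sum of squares = 5^2 + (-2)^2 + 1^2 + 3^2 + (-3)^2 + 3^2 + (-4)^2 + 2^2 + (-5)^2
= 25 + 4 + 1 + 9 + 9 + 9 + 16 + 4 + 25 = 102
||T||_HS = sqrt(102) = 10.0995

10.0995


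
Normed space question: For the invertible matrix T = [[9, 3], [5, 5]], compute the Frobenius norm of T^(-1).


det(T) = 9*5 - 3*5 = 30
T^(-1) = (1/30) * [[5, -3], [-5, 9]] = [[0.1667, -0.1000], [-0.1667, 0.3000]]
||T^(-1)||_F^2 = 0.1667^2 + (-0.1000)^2 + (-0.1667)^2 + 0.3000^2 = 0.1556
||T^(-1)||_F = sqrt(0.1556) = 0.3944

0.3944


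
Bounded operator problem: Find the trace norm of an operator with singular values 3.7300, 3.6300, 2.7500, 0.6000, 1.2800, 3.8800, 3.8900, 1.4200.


The nuclear norm is the sum of all singular values.
||T||_1 = 3.7300 + 3.6300 + 2.7500 + 0.6000 + 1.2800 + 3.8800 + 3.8900 + 1.4200
= 21.1800

21.1800


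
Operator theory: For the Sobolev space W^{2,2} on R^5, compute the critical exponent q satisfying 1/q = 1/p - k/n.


Using the Sobolev embedding formula: 1/q = 1/p - k/n
1/q = 1/2 - 2/5 = 1/10
q = 1/(1/10) = 10

10.0000


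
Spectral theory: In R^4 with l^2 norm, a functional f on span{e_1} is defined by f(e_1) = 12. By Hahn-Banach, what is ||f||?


The norm of f is given by ||f|| = sup_{||x||=1} |f(x)|.
On span{e_1}, ||e_1|| = 1, so ||f|| = |f(e_1)| / ||e_1||
= |12| / 1 = 12.0000

12.0000


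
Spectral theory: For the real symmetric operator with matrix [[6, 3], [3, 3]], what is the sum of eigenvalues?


For a self-adjoint (symmetric) matrix, the eigenvalues are real.
The sum of eigenvalues equals the trace of the matrix.
trace = 6 + 3 = 9

9


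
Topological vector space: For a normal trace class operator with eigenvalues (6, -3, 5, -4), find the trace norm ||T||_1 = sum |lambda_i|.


For a normal operator, singular values equal |eigenvalues|.
Trace norm = sum |lambda_i| = 6 + 3 + 5 + 4
= 18

18


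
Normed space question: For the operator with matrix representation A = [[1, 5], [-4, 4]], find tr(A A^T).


trace(A * A^T) = sum of squares of all entries
= 1^2 + 5^2 + (-4)^2 + 4^2
= 1 + 25 + 16 + 16
= 58

58


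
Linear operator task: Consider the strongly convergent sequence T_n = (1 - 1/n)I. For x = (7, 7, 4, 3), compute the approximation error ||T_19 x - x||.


T_19 x - x = (1 - 1/19)x - x = -x/19
||x|| = sqrt(123) = 11.0905
||T_19 x - x|| = ||x||/19 = 11.0905/19 = 0.5837

0.5837


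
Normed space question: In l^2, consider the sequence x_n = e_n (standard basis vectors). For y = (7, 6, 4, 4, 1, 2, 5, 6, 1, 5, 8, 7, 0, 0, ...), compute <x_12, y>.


x_12 = e_12 is the standard basis vector with 1 in position 12.
<x_12, y> = y_12 = 7
As n -> infinity, <x_n, y> -> 0, confirming weak convergence of (x_n) to 0.

7


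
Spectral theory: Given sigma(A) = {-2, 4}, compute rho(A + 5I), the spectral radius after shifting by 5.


Spectrum of A + 5I = {3, 9}
Spectral radius = max |lambda| over the shifted spectrum
= max(3, 9) = 9

9


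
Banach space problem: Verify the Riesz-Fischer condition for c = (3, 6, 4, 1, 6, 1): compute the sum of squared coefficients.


sum |c_n|^2 = 3^2 + 6^2 + 4^2 + 1^2 + 6^2 + 1^2
= 9 + 36 + 16 + 1 + 36 + 1
= 99

99


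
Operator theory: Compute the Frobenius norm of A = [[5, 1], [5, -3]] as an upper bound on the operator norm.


||A||_F^2 = sum a_ij^2
= 5^2 + 1^2 + 5^2 + (-3)^2
= 25 + 1 + 25 + 9 = 60
||A||_F = sqrt(60) = 7.7460

7.7460


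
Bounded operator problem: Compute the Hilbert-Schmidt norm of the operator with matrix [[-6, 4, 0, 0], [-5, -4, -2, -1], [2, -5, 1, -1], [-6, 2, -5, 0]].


The Hilbert-Schmidt norm is sqrt(sum of squares of all entries).
Sum of squares = (-6)^2 + 4^2 + 0^2 + 0^2 + (-5)^2 + (-4)^2 + (-2)^2 + (-1)^2 + 2^2 + (-5)^2 + 1^2 + (-1)^2 + (-6)^2 + 2^2 + (-5)^2 + 0^2
= 36 + 16 + 0 + 0 + 25 + 16 + 4 + 1 + 4 + 25 + 1 + 1 + 36 + 4 + 25 + 0 = 194
||T||_HS = sqrt(194) = 13.9284

13.9284
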